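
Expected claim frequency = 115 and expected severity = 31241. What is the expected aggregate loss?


E[S] = E[N] * E[X]
= 115 * 31241
= 3.5927e+06


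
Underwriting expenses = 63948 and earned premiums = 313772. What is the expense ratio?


Expense ratio = expenses / premiums
= 63948 / 313772
= 0.2038


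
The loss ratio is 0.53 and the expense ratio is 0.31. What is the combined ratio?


Combined ratio = loss ratio + expense ratio
= 0.53 + 0.31
= 0.84


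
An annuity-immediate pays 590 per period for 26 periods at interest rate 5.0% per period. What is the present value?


PV = PMT * (1 - (1+i)^(-n)) / i
= 590 * (1 - (1+0.05)^(-26)) / 0.05
= 590 * (1 - 0.281241) / 0.05
= 590 * 14.375185
= 8481.3593


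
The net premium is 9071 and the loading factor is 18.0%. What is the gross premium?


Gross = net * (1 + loading)
= 9071 * (1 + 0.18)
= 9071 * 1.18
= 10703.78


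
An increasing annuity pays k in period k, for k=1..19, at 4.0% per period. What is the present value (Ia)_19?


(Ia)_n = sum_{k=1}^{n} k * v^k, v = 1/(1+i)
v = 0.961538
Sum computed term by term:
(Ia)_19 = 116.0273


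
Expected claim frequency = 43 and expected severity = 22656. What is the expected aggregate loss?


E[S] = E[N] * E[X]
= 43 * 22656
= 974208


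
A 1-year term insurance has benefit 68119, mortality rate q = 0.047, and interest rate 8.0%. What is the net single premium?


NSP = benefit * q * v
v = 1/(1+i) = 0.925926
NSP = 68119 * 0.047 * 0.925926
= 2964.438


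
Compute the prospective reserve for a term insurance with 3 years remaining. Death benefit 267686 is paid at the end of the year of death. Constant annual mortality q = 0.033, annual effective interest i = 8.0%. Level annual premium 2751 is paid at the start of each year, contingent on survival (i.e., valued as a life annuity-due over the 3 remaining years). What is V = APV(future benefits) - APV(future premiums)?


v = 1/(1+i) = 0.925926
APV(future benefits) per unit = sum_{k=0}^{2} k_p_x * q * v^(k+1) = 0.08241
APV(future benefits) = 267686 * 0.08241 = 22060.0354
Life annuity-due factor ä_{x:3} = sum_{k=0}^{2} k_p_x * v^k = 2.697058
APV(future premiums) = 2751 * 2.697058 = 7419.6079
V = 22060.0354 - 7419.6079
= 14640.4275


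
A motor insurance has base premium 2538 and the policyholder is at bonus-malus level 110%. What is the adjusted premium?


adjusted = base * BM_level / 100
= 2538 * 110 / 100
= 2538 * 1.1
= 2791.8


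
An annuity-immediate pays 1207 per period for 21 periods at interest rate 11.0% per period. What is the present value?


PV = PMT * (1 - (1+i)^(-n)) / i
= 1207 * (1 - (1+0.11)^(-21)) / 0.11
= 1207 * (1 - 0.111742) / 0.11
= 1207 * 8.07507
= 9746.6099


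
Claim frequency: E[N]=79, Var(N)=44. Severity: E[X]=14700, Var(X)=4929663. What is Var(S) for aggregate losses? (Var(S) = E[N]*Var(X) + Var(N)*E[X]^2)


Var(S) = E[N]*Var(X) + Var(N)*E[X]^2
= 79*4929663 + 44*14700^2
= 389443377 + 9507960000
= 9.8974e+09


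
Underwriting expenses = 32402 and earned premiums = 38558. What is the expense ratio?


Expense ratio = expenses / premiums
= 32402 / 38558
= 0.8403


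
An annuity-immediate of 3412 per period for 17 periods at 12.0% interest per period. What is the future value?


FV = PMT * ((1+i)^n - 1) / i
= 3412 * ((1.12)^17 - 1) / 0.12
= 3412 * (6.866041 - 1) / 0.12
= 166791.0959


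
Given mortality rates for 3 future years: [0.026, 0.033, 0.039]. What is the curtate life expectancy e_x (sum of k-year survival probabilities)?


e_x = sum_{k=1}^{n} k_p_x
k_p_x values:
  1_p_x = 0.974
  2_p_x = 0.941858
  3_p_x = 0.905126
e_x = 2.821


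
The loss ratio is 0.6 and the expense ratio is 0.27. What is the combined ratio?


Combined ratio = loss ratio + expense ratio
= 0.6 + 0.27
= 0.87


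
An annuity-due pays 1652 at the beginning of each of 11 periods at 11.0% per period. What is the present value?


PV_due = PMT * (1-(1+i)^(-n))/i * (1+i)
PV_immediate = 10253.1633
PV_due = 10253.1633 * 1.11
= 11381.0113


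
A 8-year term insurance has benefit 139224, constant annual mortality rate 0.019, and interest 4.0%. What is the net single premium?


NSP = benefit * sum_{k=0}^{n-1} k_p_x * q * v^(k+1)
With constant q=0.019, v=0.961538
Sum = 0.120203
NSP = 139224 * 0.120203
= 16735.189


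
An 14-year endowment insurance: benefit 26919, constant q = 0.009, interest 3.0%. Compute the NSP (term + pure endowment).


Term component = 2593.4247
Pure endowment = 14_p_x * v^14 * benefit = 0.881112 * 0.661118 * 26919 = 15680.8261
NSP = 18274.2509


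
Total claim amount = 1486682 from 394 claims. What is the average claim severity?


severity = total / number
= 1486682 / 394
= 3773.3046


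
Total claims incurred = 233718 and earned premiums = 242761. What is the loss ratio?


Loss ratio = claims / premiums
= 233718 / 242761
= 0.9627


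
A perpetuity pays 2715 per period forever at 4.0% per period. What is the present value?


PV = PMT / i
= 2715 / 0.04
= 67875.0


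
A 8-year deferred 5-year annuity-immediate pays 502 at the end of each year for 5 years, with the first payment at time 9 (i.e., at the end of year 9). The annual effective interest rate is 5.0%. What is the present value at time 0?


PV at time 8 of the 5-year annuity-immediate:
a_n = 502 * (1-(1+0.05)^(-5))/0.05 = 2173.3973
Discount back 8 years to time 0:
PV = 2173.3973 * (1+0.05)^(-8)
= 2173.3973 * 0.676839
= 1471.0408


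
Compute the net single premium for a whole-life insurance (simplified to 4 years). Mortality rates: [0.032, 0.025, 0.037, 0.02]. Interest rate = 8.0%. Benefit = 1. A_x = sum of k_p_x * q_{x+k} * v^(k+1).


v = 0.925926
Year 0: k_p_x=1.0, q=0.032, term=0.02963
Year 1: k_p_x=0.968, q=0.025, term=0.020748
Year 2: k_p_x=0.9438, q=0.037, term=0.027721
Year 3: k_p_x=0.908879, q=0.02, term=0.013361
A_x = 0.0915


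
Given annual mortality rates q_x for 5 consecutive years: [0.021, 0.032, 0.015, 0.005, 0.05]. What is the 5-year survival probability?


p_k = 1 - q_k for each year
Survival = product of (1 - q_k)
= 0.979 * 0.968 * 0.985 * 0.995 * 0.95
= 0.8824


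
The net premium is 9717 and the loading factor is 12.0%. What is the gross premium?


Gross = net * (1 + loading)
= 9717 * (1 + 0.12)
= 9717 * 1.12
= 10883.04


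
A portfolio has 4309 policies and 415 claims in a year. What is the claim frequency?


frequency = claims / policies
= 415 / 4309
= 0.0963


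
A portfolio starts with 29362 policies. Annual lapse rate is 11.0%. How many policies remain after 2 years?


remaining = initial * (1 - lapse)^years
= 29362 * (1 - 0.11)^2
= 29362 * 0.7921
= 23257.6402


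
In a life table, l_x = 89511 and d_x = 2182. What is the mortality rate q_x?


q_x = d_x / l_x
= 2182 / 89511
= 0.0244


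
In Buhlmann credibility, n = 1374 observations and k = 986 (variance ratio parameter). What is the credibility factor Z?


Z = n / (n + k)
= 1374 / (1374 + 986)
= 1374 / 2360
= 0.5822


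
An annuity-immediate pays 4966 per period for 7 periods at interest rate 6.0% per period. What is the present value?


PV = PMT * (1 - (1+i)^(-n)) / i
= 4966 * (1 - (1+0.06)^(-7)) / 0.06
= 4966 * (1 - 0.665057) / 0.06
= 4966 * 5.582381
= 27722.1062


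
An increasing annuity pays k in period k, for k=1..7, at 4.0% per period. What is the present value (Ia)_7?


(Ia)_n = sum_{k=1}^{n} k * v^k, v = 1/(1+i)
v = 0.961538
Sum computed term by term:
(Ia)_7 = 23.0678


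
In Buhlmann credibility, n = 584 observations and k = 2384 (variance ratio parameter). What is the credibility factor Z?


Z = n / (n + k)
= 584 / (584 + 2384)
= 584 / 2968
= 0.1968


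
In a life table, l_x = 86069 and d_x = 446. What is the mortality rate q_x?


q_x = d_x / l_x
= 446 / 86069
= 0.0052


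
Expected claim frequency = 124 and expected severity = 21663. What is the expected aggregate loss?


E[S] = E[N] * E[X]
= 124 * 21663
= 2.6862e+06


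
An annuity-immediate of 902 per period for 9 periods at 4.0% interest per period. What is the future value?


FV = PMT * ((1+i)^n - 1) / i
= 902 * ((1.04)^9 - 1) / 0.04
= 902 * (1.423312 - 1) / 0.04
= 9545.6814


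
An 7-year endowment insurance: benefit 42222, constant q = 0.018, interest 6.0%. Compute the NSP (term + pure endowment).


Term component = 4037.2193
Pure endowment = 7_p_x * v^7 * benefit = 0.880604 * 0.665057 * 42222 = 24727.3832
NSP = 28764.6025


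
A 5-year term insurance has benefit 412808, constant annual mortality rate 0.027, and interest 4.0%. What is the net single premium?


NSP = benefit * sum_{k=0}^{n-1} k_p_x * q * v^(k+1)
With constant q=0.027, v=0.961538
Sum = 0.114126
NSP = 412808 * 0.114126
= 47112.0021


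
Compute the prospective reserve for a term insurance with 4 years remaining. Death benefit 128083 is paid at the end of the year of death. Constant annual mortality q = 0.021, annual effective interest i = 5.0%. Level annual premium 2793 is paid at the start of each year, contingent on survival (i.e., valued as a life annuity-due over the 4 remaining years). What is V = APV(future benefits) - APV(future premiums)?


v = 1/(1+i) = 0.952381
APV(future benefits) per unit = sum_{k=0}^{3} k_p_x * q * v^(k+1) = 0.072245
APV(future benefits) = 128083 * 0.072245 = 9253.397
Life annuity-due factor ä_{x:4} = sum_{k=0}^{3} k_p_x * v^k = 3.612266
APV(future premiums) = 2793 * 3.612266 = 10089.0586
V = 9253.397 - 10089.0586
= -835.6616


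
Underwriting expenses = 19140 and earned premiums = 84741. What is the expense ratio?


Expense ratio = expenses / premiums
= 19140 / 84741
= 0.2259


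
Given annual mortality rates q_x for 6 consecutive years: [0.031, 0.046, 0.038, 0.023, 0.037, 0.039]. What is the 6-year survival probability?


p_k = 1 - q_k for each year
Survival = product of (1 - q_k)
= 0.969 * 0.954 * 0.962 * 0.977 * 0.963 * 0.961
= 0.8041


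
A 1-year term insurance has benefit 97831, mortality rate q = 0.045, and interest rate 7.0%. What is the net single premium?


NSP = benefit * q * v
v = 1/(1+i) = 0.934579
NSP = 97831 * 0.045 * 0.934579
= 4114.3879


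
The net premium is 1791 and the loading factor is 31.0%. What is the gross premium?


Gross = net * (1 + loading)
= 1791 * (1 + 0.31)
= 1791 * 1.31
= 2346.21


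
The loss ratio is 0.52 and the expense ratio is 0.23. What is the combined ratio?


Combined ratio = loss ratio + expense ratio
= 0.52 + 0.23
= 0.75


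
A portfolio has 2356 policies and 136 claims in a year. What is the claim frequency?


frequency = claims / policies
= 136 / 2356
= 0.0577


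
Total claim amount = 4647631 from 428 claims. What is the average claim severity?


severity = total / number
= 4647631 / 428
= 10858.9509


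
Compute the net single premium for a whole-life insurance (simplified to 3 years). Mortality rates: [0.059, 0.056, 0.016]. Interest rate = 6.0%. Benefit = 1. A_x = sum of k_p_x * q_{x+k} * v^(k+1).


v = 0.943396
Year 0: k_p_x=1.0, q=0.059, term=0.05566
Year 1: k_p_x=0.941, q=0.056, term=0.046899
Year 2: k_p_x=0.888304, q=0.016, term=0.011933
A_x = 0.1145


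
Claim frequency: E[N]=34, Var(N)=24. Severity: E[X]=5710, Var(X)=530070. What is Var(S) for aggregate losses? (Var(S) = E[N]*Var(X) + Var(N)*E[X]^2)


Var(S) = E[N]*Var(X) + Var(N)*E[X]^2
= 34*530070 + 24*5710^2
= 18022380 + 782498400
= 8.0052e+08


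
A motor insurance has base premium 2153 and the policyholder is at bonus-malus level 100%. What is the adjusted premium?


adjusted = base * BM_level / 100
= 2153 * 100 / 100
= 2153 * 1.0
= 2153.0


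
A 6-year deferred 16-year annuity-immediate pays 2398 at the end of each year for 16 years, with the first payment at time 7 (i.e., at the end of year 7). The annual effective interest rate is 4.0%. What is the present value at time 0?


PV at time 6 of the 16-year annuity-immediate:
a_n = 2398 * (1-(1+0.04)^(-16))/0.04 = 27942.2049
Discount back 6 years to time 0:
PV = 27942.2049 * (1+0.04)^(-6)
= 27942.2049 * 0.790315
= 22083.1304


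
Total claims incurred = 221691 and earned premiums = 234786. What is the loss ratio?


Loss ratio = claims / premiums
= 221691 / 234786
= 0.9442


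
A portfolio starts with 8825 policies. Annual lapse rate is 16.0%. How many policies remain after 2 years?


remaining = initial * (1 - lapse)^years
= 8825 * (1 - 0.16)^2
= 8825 * 0.7056
= 6226.92


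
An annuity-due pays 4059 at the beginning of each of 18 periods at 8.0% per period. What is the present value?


PV_due = PMT * (1-(1+i)^(-n))/i * (1+i)
PV_immediate = 38040.4899
PV_due = 38040.4899 * 1.08
= 41083.7291


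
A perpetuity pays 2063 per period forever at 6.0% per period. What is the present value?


PV = PMT / i
= 2063 / 0.06
= 34383.3333


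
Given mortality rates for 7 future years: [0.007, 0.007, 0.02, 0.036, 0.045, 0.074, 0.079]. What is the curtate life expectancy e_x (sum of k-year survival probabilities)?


e_x = sum_{k=1}^{n} k_p_x
k_p_x values:
  1_p_x = 0.993
  2_p_x = 0.986049
  3_p_x = 0.966328
  4_p_x = 0.93154
  5_p_x = 0.889621
  6_p_x = 0.823789
  7_p_x = 0.75871
e_x = 6.349


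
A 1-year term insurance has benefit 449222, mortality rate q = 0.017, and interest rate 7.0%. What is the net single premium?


NSP = benefit * q * v
v = 1/(1+i) = 0.934579
NSP = 449222 * 0.017 * 0.934579
= 7137.172


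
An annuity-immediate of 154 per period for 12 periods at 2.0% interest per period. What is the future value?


FV = PMT * ((1+i)^n - 1) / i
= 154 * ((1.02)^12 - 1) / 0.02
= 154 * (1.268242 - 1) / 0.02
= 2065.4618


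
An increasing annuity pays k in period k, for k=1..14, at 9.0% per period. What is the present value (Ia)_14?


(Ia)_n = sum_{k=1}^{n} k * v^k, v = 1/(1+i)
v = 0.917431
Sum computed term by term:
(Ia)_14 = 47.7495


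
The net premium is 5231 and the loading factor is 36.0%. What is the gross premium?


Gross = net * (1 + loading)
= 5231 * (1 + 0.36)
= 5231 * 1.36
= 7114.16


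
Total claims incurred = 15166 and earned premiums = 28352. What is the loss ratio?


Loss ratio = claims / premiums
= 15166 / 28352
= 0.5349


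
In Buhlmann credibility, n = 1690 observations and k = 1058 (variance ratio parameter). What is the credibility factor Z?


Z = n / (n + k)
= 1690 / (1690 + 1058)
= 1690 / 2748
= 0.615


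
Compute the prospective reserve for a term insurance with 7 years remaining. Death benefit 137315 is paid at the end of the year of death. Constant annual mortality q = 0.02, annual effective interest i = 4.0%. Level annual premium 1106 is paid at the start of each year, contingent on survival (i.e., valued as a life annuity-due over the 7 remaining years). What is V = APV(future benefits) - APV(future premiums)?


v = 1/(1+i) = 0.961538
APV(future benefits) per unit = sum_{k=0}^{6} k_p_x * q * v^(k+1) = 0.113432
APV(future benefits) = 137315 * 0.113432 = 15575.9125
Life annuity-due factor ä_{x:7} = sum_{k=0}^{6} k_p_x * v^k = 5.898463
APV(future premiums) = 1106 * 5.898463 = 6523.7001
V = 15575.9125 - 6523.7001
= 9052.2124


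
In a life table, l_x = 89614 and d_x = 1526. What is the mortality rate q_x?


q_x = d_x / l_x
= 1526 / 89614
= 0.017


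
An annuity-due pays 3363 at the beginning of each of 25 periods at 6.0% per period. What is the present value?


PV_due = PMT * (1-(1+i)^(-n))/i * (1+i)
PV_immediate = 42990.4268
PV_due = 42990.4268 * 1.06
= 45569.8524


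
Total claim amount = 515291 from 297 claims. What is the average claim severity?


severity = total / number
= 515291 / 297
= 1734.9865


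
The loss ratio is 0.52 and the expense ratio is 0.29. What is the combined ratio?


Combined ratio = loss ratio + expense ratio
= 0.52 + 0.29
= 0.81


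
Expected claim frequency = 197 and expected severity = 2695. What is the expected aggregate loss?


E[S] = E[N] * E[X]
= 197 * 2695
= 530915


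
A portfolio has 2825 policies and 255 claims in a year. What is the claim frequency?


frequency = claims / policies
= 255 / 2825
= 0.0903


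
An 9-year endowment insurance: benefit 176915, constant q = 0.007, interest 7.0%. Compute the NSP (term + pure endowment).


Term component = 7870.9498
Pure endowment = 9_p_x * v^9 * benefit = 0.938735 * 0.543934 * 176915 = 90334.5518
NSP = 98205.5016


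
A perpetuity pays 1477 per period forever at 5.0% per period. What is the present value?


PV = PMT / i
= 1477 / 0.05
= 29540.0


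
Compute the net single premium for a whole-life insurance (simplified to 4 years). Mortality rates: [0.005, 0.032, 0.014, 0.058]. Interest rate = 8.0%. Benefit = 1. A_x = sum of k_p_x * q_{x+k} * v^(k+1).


v = 0.925926
Year 0: k_p_x=1.0, q=0.005, term=0.00463
Year 1: k_p_x=0.995, q=0.032, term=0.027298
Year 2: k_p_x=0.96316, q=0.014, term=0.010704
Year 3: k_p_x=0.949676, q=0.058, term=0.040486
A_x = 0.0831


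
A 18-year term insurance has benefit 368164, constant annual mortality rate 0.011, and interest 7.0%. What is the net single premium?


NSP = benefit * sum_{k=0}^{n-1} k_p_x * q * v^(k+1)
With constant q=0.011, v=0.934579
Sum = 0.102877
NSP = 368164 * 0.102877
= 37875.5815


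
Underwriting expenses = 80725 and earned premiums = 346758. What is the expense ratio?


Expense ratio = expenses / premiums
= 80725 / 346758
= 0.2328


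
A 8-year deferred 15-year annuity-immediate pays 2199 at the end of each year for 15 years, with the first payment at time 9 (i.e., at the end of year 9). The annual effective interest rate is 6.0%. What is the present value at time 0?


PV at time 8 of the 15-year annuity-immediate:
a_n = 2199 * (1-(1+0.06)^(-15))/0.06 = 21357.2355
Discount back 8 years to time 0:
PV = 21357.2355 * (1+0.06)^(-8)
= 21357.2355 * 0.627412
= 13399.7938


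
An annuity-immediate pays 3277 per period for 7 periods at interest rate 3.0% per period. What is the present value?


PV = PMT * (1 - (1+i)^(-n)) / i
= 3277 * (1 - (1+0.03)^(-7)) / 0.03
= 3277 * (1 - 0.813092) / 0.03
= 3277 * 6.230283
= 20416.6372


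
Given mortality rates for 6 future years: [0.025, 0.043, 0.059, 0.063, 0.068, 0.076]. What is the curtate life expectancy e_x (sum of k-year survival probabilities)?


e_x = sum_{k=1}^{n} k_p_x
k_p_x values:
  1_p_x = 0.975
  2_p_x = 0.933075
  3_p_x = 0.878024
  4_p_x = 0.822708
  5_p_x = 0.766764
  6_p_x = 0.70849
e_x = 5.0841


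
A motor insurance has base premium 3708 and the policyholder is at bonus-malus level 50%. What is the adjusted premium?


adjusted = base * BM_level / 100
= 3708 * 50 / 100
= 3708 * 0.5
= 1854.0


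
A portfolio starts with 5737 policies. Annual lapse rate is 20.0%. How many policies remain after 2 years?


remaining = initial * (1 - lapse)^years
= 5737 * (1 - 0.2)^2
= 5737 * 0.64
= 3671.68


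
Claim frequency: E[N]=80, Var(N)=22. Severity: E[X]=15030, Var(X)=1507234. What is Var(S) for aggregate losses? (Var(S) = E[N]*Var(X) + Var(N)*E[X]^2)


Var(S) = E[N]*Var(X) + Var(N)*E[X]^2
= 80*1507234 + 22*15030^2
= 120578720 + 4969819800
= 5.0904e+09


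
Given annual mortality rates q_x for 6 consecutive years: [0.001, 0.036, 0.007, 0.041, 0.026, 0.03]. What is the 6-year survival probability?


p_k = 1 - q_k for each year
Survival = product of (1 - q_k)
= 0.999 * 0.964 * 0.993 * 0.959 * 0.974 * 0.97
= 0.8664


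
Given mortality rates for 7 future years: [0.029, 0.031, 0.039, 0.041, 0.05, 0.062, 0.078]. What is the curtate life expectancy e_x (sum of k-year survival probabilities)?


e_x = sum_{k=1}^{n} k_p_x
k_p_x values:
  1_p_x = 0.971
  2_p_x = 0.940899
  3_p_x = 0.904204
  4_p_x = 0.867132
  5_p_x = 0.823775
  6_p_x = 0.772701
  7_p_x = 0.71243
e_x = 5.9921


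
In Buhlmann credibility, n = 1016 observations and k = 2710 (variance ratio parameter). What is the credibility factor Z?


Z = n / (n + k)
= 1016 / (1016 + 2710)
= 1016 / 3726
= 0.2727


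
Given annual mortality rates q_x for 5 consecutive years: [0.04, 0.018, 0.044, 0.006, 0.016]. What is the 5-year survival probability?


p_k = 1 - q_k for each year
Survival = product of (1 - q_k)
= 0.96 * 0.982 * 0.956 * 0.994 * 0.984
= 0.8815


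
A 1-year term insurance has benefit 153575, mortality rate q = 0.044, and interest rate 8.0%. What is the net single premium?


NSP = benefit * q * v
v = 1/(1+i) = 0.925926
NSP = 153575 * 0.044 * 0.925926
= 6256.7593


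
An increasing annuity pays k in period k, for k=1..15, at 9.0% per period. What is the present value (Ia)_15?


(Ia)_n = sum_{k=1}^{n} k * v^k, v = 1/(1+i)
v = 0.917431
Sum computed term by term:
(Ia)_15 = 51.8676


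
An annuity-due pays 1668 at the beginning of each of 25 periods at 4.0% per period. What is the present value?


PV_due = PMT * (1-(1+i)^(-n))/i * (1+i)
PV_immediate = 26057.6293
PV_due = 26057.6293 * 1.04
= 27099.9345


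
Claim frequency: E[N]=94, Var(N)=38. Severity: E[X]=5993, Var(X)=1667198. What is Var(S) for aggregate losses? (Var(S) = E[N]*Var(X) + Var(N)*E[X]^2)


Var(S) = E[N]*Var(X) + Var(N)*E[X]^2
= 94*1667198 + 38*5993^2
= 156716612 + 1364809862
= 1.5215e+09


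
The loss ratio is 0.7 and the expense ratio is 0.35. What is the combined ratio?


Combined ratio = loss ratio + expense ratio
= 0.7 + 0.35
= 1.05


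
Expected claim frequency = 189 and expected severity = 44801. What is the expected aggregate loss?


E[S] = E[N] * E[X]
= 189 * 44801
= 8.4674e+06


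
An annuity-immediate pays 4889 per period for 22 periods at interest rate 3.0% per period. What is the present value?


PV = PMT * (1 - (1+i)^(-n)) / i
= 4889 * (1 - (1+0.03)^(-22)) / 0.03
= 4889 * (1 - 0.521893) / 0.03
= 4889 * 15.936917
= 77915.5854


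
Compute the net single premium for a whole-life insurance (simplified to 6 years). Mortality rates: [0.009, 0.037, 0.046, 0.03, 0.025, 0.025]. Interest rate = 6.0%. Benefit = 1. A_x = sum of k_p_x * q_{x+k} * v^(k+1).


v = 0.943396
Year 0: k_p_x=1.0, q=0.009, term=0.008491
Year 1: k_p_x=0.991, q=0.037, term=0.032633
Year 2: k_p_x=0.954333, q=0.046, term=0.036859
Year 3: k_p_x=0.910434, q=0.03, term=0.021634
Year 4: k_p_x=0.883121, q=0.025, term=0.016498
Year 5: k_p_x=0.861043, q=0.025, term=0.015175
A_x = 0.1313


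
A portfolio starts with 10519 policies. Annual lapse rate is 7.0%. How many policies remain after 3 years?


remaining = initial * (1 - lapse)^years
= 10519 * (1 - 0.07)^3
= 10519 * 0.804357
= 8461.0313


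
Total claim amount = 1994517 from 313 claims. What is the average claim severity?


severity = total / number
= 1994517 / 313
= 6372.2588


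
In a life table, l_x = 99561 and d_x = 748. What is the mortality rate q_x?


q_x = d_x / l_x
= 748 / 99561
= 0.0075


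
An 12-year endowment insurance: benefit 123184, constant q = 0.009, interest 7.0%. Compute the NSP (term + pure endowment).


Term component = 8443.1513
Pure endowment = 12_p_x * v^12 * benefit = 0.897189 * 0.444012 * 123184 = 49071.8944
NSP = 57515.0457


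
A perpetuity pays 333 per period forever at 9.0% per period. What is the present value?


PV = PMT / i
= 333 / 0.09
= 3700.0


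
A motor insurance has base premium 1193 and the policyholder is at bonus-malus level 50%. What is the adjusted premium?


adjusted = base * BM_level / 100
= 1193 * 50 / 100
= 1193 * 0.5
= 596.5


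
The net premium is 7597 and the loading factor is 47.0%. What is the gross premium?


Gross = net * (1 + loading)
= 7597 * (1 + 0.47)
= 7597 * 1.47
= 11167.59


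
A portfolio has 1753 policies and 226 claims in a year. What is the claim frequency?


frequency = claims / policies
= 226 / 1753
= 0.1289


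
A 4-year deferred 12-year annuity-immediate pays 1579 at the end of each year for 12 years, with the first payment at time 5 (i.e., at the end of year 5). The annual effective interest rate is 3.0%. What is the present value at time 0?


PV at time 4 of the 12-year annuity-immediate:
a_n = 1579 * (1-(1+0.03)^(-12))/0.03 = 15717.3723
Discount back 4 years to time 0:
PV = 15717.3723 * (1+0.03)^(-4)
= 15717.3723 * 0.888487
= 13964.6817


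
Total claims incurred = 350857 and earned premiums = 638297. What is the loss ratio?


Loss ratio = claims / premiums
= 350857 / 638297
= 0.5497


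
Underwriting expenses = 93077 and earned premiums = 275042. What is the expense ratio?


Expense ratio = expenses / premiums
= 93077 / 275042
= 0.3384


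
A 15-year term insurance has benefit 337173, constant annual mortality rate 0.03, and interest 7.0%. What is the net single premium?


NSP = benefit * sum_{k=0}^{n-1} k_p_x * q * v^(k+1)
With constant q=0.03, v=0.934579
Sum = 0.231144
NSP = 337173 * 0.231144
= 77935.5793


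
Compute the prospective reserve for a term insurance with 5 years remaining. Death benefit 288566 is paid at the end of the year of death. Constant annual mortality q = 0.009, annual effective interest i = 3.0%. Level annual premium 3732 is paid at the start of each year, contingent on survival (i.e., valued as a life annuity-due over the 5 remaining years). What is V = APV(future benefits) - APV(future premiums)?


v = 1/(1+i) = 0.970874
APV(future benefits) per unit = sum_{k=0}^{4} k_p_x * q * v^(k+1) = 0.040504
APV(future benefits) = 288566 * 0.040504 = 11687.999
Life annuity-due factor ä_{x:5} = sum_{k=0}^{4} k_p_x * v^k = 4.635427
APV(future premiums) = 3732 * 4.635427 = 17299.4126
V = 11687.999 - 17299.4126
= -5611.4136


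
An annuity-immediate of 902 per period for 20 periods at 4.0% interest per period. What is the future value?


FV = PMT * ((1+i)^n - 1) / i
= 902 * ((1.04)^20 - 1) / 0.04
= 902 * (2.191123 - 1) / 0.04
= 26859.8269


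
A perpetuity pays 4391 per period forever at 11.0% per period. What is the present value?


PV = PMT / i
= 4391 / 0.11
= 39918.1818


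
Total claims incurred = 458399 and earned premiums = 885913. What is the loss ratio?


Loss ratio = claims / premiums
= 458399 / 885913
= 0.5174


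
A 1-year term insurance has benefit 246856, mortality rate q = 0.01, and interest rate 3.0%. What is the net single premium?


NSP = benefit * q * v
v = 1/(1+i) = 0.970874
NSP = 246856 * 0.01 * 0.970874
= 2396.6602


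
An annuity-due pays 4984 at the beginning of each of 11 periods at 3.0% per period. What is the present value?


PV_due = PMT * (1-(1+i)^(-n))/i * (1+i)
PV_immediate = 46115.0786
PV_due = 46115.0786 * 1.03
= 47498.5309


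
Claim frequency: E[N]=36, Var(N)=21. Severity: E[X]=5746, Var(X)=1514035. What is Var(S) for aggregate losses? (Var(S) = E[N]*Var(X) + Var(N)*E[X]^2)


Var(S) = E[N]*Var(X) + Var(N)*E[X]^2
= 36*1514035 + 21*5746^2
= 54505260 + 693346836
= 7.4785e+08


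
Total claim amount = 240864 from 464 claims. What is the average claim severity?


severity = total / number
= 240864 / 464
= 519.1034


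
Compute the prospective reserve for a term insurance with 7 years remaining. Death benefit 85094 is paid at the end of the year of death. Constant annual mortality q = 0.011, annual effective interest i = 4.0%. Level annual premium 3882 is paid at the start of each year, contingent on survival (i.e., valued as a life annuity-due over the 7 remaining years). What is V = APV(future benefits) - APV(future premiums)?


v = 1/(1+i) = 0.961538
APV(future benefits) per unit = sum_{k=0}^{6} k_p_x * q * v^(k+1) = 0.063994
APV(future benefits) = 85094 * 0.063994 = 5445.514
Life annuity-due factor ä_{x:7} = sum_{k=0}^{6} k_p_x * v^k = 6.050351
APV(future premiums) = 3882 * 6.050351 = 23487.4639
V = 5445.514 - 23487.4639
= -18041.9499


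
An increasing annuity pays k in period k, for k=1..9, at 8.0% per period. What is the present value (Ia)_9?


(Ia)_n = sum_{k=1}^{n} k * v^k, v = 1/(1+i)
v = 0.925926
Sum computed term by term:
(Ia)_9 = 28.055


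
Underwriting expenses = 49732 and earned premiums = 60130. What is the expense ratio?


Expense ratio = expenses / premiums
= 49732 / 60130
= 0.8271


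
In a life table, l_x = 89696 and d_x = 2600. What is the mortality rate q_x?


q_x = d_x / l_x
= 2600 / 89696
= 0.029


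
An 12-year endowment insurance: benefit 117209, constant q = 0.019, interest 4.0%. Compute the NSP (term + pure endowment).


Term component = 19017.3071
Pure endowment = 12_p_x * v^12 * benefit = 0.79438 * 0.624597 * 117209 = 58155.2568
NSP = 77172.5639


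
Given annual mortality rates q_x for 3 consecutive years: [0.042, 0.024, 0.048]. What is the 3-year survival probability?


p_k = 1 - q_k for each year
Survival = product of (1 - q_k)
= 0.958 * 0.976 * 0.952
= 0.8901


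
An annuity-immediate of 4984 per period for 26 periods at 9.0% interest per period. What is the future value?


FV = PMT * ((1+i)^n - 1) / i
= 4984 * ((1.09)^26 - 1) / 0.09
= 4984 * (9.399158 - 1) / 0.09
= 465126.7008


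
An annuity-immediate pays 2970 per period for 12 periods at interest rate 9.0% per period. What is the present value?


PV = PMT * (1 - (1+i)^(-n)) / i
= 2970 * (1 - (1+0.09)^(-12)) / 0.09
= 2970 * (1 - 0.355535) / 0.09
= 2970 * 7.160725
= 21267.3541


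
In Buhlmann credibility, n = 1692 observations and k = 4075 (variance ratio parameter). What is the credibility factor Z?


Z = n / (n + k)
= 1692 / (1692 + 4075)
= 1692 / 5767
= 0.2934


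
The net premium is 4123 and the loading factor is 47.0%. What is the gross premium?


Gross = net * (1 + loading)
= 4123 * (1 + 0.47)
= 4123 * 1.47
= 6060.81


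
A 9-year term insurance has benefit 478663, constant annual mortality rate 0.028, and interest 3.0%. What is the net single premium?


NSP = benefit * sum_{k=0}^{n-1} k_p_x * q * v^(k+1)
With constant q=0.028, v=0.970874
Sum = 0.196215
NSP = 478663 * 0.196215
= 93920.6535


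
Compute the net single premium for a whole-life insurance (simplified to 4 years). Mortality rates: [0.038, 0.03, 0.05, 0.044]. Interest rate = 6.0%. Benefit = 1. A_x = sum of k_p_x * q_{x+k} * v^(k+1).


v = 0.943396
Year 0: k_p_x=1.0, q=0.038, term=0.035849
Year 1: k_p_x=0.962, q=0.03, term=0.025685
Year 2: k_p_x=0.93314, q=0.05, term=0.039174
Year 3: k_p_x=0.886483, q=0.044, term=0.030896
A_x = 0.1316


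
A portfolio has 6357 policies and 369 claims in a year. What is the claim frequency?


frequency = claims / policies
= 369 / 6357
= 0.058


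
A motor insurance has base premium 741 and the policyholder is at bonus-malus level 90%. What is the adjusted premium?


adjusted = base * BM_level / 100
= 741 * 90 / 100
= 741 * 0.9
= 666.9


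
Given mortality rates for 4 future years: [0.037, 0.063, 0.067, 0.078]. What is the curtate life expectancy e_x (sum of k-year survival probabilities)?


e_x = sum_{k=1}^{n} k_p_x
k_p_x values:
  1_p_x = 0.963
  2_p_x = 0.902331
  3_p_x = 0.841875
  4_p_x = 0.776209
e_x = 3.4834


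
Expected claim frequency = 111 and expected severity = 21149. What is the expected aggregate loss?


E[S] = E[N] * E[X]
= 111 * 21149
= 2.3475e+06


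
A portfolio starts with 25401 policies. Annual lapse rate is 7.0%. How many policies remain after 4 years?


remaining = initial * (1 - lapse)^years
= 25401 * (1 - 0.07)^4
= 25401 * 0.748052
= 19001.2691


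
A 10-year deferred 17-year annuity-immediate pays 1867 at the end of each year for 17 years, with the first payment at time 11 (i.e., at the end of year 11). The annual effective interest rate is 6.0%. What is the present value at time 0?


PV at time 10 of the 17-year annuity-immediate:
a_n = 1867 * (1-(1+0.06)^(-17))/0.06 = 19561.0438
Discount back 10 years to time 0:
PV = 19561.0438 * (1+0.06)^(-10)
= 19561.0438 * 0.558395
= 10922.7847


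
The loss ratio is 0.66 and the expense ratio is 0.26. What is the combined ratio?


Combined ratio = loss ratio + expense ratio
= 0.66 + 0.26
= 0.92


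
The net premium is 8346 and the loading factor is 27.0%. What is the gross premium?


Gross = net * (1 + loading)
= 8346 * (1 + 0.27)
= 8346 * 1.27
= 10599.42


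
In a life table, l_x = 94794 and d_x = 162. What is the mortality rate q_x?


q_x = d_x / l_x
= 162 / 94794
= 0.0017


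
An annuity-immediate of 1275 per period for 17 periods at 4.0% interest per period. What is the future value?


FV = PMT * ((1+i)^n - 1) / i
= 1275 * ((1.04)^17 - 1) / 0.04
= 1275 * (1.9479 - 1) / 0.04
= 30214.3283


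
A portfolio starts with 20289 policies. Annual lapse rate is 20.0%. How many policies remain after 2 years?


remaining = initial * (1 - lapse)^years
= 20289 * (1 - 0.2)^2
= 20289 * 0.64
= 12984.96


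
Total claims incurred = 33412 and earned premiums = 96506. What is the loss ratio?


Loss ratio = claims / premiums
= 33412 / 96506
= 0.3462


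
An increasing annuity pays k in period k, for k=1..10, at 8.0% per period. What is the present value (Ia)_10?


(Ia)_n = sum_{k=1}^{n} k * v^k, v = 1/(1+i)
v = 0.925926
Sum computed term by term:
(Ia)_10 = 32.6869


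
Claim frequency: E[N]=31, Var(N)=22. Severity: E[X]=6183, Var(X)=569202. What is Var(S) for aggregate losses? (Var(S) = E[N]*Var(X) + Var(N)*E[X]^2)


Var(S) = E[N]*Var(X) + Var(N)*E[X]^2
= 31*569202 + 22*6183^2
= 17645262 + 841048758
= 8.5869e+08


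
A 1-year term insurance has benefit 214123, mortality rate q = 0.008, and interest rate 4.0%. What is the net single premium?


NSP = benefit * q * v
v = 1/(1+i) = 0.961538
NSP = 214123 * 0.008 * 0.961538
= 1647.1


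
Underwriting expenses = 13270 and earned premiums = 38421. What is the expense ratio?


Expense ratio = expenses / premiums
= 13270 / 38421
= 0.3454


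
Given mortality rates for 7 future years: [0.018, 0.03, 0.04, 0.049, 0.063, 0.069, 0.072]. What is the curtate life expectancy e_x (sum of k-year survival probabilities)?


e_x = sum_{k=1}^{n} k_p_x
k_p_x values:
  1_p_x = 0.982
  2_p_x = 0.95254
  3_p_x = 0.914438
  4_p_x = 0.869631
  5_p_x = 0.814844
  6_p_x = 0.75862
  7_p_x = 0.703999
e_x = 5.9961


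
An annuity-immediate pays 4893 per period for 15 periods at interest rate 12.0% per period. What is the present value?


PV = PMT * (1 - (1+i)^(-n)) / i
= 4893 * (1 - (1+0.12)^(-15)) / 0.12
= 4893 * (1 - 0.182696) / 0.12
= 4893 * 6.810864
= 33325.5599


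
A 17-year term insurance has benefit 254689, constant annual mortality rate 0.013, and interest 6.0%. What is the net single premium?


NSP = benefit * sum_{k=0}^{n-1} k_p_x * q * v^(k+1)
With constant q=0.013, v=0.943396
Sum = 0.125139
NSP = 254689 * 0.125139
= 31871.4567


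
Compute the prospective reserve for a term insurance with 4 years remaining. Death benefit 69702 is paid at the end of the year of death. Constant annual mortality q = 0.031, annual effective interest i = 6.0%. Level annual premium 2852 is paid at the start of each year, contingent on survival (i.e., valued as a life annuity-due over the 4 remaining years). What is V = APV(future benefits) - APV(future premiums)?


v = 1/(1+i) = 0.943396
APV(future benefits) per unit = sum_{k=0}^{3} k_p_x * q * v^(k+1) = 0.102761
APV(future benefits) = 69702 * 0.102761 = 7162.6268
Life annuity-due factor ä_{x:4} = sum_{k=0}^{3} k_p_x * v^k = 3.513753
APV(future premiums) = 2852 * 3.513753 = 10021.2241
V = 7162.6268 - 10021.2241
= -2858.5973


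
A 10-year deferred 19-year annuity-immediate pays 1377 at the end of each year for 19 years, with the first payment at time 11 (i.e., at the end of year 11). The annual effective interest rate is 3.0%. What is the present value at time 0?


PV at time 10 of the 19-year annuity-immediate:
a_n = 1377 * (1-(1+0.03)^(-19))/0.03 = 19723.8714
Discount back 10 years to time 0:
PV = 19723.8714 * (1+0.03)^(-10)
= 19723.8714 * 0.744094
= 14676.4127


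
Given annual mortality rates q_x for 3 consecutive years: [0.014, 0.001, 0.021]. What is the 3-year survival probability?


p_k = 1 - q_k for each year
Survival = product of (1 - q_k)
= 0.986 * 0.999 * 0.979
= 0.9643


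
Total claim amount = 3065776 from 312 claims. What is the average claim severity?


severity = total / number
= 3065776 / 312
= 9826.2051


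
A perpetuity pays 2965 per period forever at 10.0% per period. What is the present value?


PV = PMT / i
= 2965 / 0.1
= 29650.0


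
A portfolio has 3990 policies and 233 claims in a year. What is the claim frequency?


frequency = claims / policies
= 233 / 3990
= 0.0584


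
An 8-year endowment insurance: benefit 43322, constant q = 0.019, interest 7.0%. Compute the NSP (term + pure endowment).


Term component = 4631.5801
Pure endowment = 8_p_x * v^8 * benefit = 0.857733 * 0.582009 * 43322 = 21626.704
NSP = 26258.284


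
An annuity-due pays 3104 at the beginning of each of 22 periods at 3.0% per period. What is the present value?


PV_due = PMT * (1-(1+i)^(-n))/i * (1+i)
PV_immediate = 49468.1892
PV_due = 49468.1892 * 1.03
= 50952.2349


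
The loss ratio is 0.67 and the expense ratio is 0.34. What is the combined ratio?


Combined ratio = loss ratio + expense ratio
= 0.67 + 0.34
= 1.01


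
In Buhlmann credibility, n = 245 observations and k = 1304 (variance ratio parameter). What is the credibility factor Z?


Z = n / (n + k)
= 245 / (245 + 1304)
= 245 / 1549
= 0.1582


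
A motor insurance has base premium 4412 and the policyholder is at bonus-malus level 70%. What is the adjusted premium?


adjusted = base * BM_level / 100
= 4412 * 70 / 100
= 4412 * 0.7
= 3088.4


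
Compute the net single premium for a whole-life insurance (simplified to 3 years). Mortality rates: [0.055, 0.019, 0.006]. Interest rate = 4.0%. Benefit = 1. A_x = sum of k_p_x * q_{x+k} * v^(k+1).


v = 0.961538
Year 0: k_p_x=1.0, q=0.055, term=0.052885
Year 1: k_p_x=0.945, q=0.019, term=0.0166
Year 2: k_p_x=0.927045, q=0.006, term=0.004945
A_x = 0.0744


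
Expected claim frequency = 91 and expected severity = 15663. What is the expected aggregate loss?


E[S] = E[N] * E[X]
= 91 * 15663
= 1.4253e+06


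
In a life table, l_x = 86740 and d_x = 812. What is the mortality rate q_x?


q_x = d_x / l_x
= 812 / 86740
= 0.0094


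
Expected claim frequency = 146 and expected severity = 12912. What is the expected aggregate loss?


E[S] = E[N] * E[X]
= 146 * 12912
= 1.8852e+06


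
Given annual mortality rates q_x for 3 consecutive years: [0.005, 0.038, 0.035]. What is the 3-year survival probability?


p_k = 1 - q_k for each year
Survival = product of (1 - q_k)
= 0.995 * 0.962 * 0.965
= 0.9237


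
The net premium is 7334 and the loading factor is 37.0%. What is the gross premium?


Gross = net * (1 + loading)
= 7334 * (1 + 0.37)
= 7334 * 1.37
= 10047.58


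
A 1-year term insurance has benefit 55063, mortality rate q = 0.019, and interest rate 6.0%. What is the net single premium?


NSP = benefit * q * v
v = 1/(1+i) = 0.943396
NSP = 55063 * 0.019 * 0.943396
= 986.9783


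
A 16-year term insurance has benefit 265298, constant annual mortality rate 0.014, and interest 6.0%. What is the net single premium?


NSP = benefit * sum_{k=0}^{n-1} k_p_x * q * v^(k+1)
With constant q=0.014, v=0.943396
Sum = 0.129755
NSP = 265298 * 0.129755
= 34423.8593


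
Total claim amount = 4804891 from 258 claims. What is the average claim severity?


severity = total / number
= 4804891 / 258
= 18623.6085


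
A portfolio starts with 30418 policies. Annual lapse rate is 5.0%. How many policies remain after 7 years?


remaining = initial * (1 - lapse)^years
= 30418 * (1 - 0.05)^7
= 30418 * 0.698337
= 21242.0239


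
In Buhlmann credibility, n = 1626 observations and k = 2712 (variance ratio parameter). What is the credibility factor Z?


Z = n / (n + k)
= 1626 / (1626 + 2712)
= 1626 / 4338
= 0.3748


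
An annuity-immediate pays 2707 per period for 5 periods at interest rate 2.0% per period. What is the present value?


PV = PMT * (1 - (1+i)^(-n)) / i
= 2707 * (1 - (1+0.02)^(-5)) / 0.02
= 2707 * (1 - 0.905731) / 0.02
= 2707 * 4.71346
= 12759.3349
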